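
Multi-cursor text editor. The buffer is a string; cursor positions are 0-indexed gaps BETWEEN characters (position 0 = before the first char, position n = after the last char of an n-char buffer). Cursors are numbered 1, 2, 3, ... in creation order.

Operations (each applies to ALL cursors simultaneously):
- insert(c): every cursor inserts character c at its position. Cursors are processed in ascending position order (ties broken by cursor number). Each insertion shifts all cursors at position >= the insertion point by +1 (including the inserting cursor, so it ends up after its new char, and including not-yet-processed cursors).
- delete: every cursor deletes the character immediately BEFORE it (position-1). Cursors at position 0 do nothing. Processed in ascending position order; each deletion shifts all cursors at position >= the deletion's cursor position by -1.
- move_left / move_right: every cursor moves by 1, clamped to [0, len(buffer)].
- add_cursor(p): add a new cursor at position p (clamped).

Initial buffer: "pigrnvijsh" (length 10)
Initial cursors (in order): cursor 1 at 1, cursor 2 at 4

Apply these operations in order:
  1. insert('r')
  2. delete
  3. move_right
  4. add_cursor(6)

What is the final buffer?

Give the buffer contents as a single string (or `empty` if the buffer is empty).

Answer: pigrnvijsh

Derivation:
After op 1 (insert('r')): buffer="prigrrnvijsh" (len 12), cursors c1@2 c2@6, authorship .1...2......
After op 2 (delete): buffer="pigrnvijsh" (len 10), cursors c1@1 c2@4, authorship ..........
After op 3 (move_right): buffer="pigrnvijsh" (len 10), cursors c1@2 c2@5, authorship ..........
After op 4 (add_cursor(6)): buffer="pigrnvijsh" (len 10), cursors c1@2 c2@5 c3@6, authorship ..........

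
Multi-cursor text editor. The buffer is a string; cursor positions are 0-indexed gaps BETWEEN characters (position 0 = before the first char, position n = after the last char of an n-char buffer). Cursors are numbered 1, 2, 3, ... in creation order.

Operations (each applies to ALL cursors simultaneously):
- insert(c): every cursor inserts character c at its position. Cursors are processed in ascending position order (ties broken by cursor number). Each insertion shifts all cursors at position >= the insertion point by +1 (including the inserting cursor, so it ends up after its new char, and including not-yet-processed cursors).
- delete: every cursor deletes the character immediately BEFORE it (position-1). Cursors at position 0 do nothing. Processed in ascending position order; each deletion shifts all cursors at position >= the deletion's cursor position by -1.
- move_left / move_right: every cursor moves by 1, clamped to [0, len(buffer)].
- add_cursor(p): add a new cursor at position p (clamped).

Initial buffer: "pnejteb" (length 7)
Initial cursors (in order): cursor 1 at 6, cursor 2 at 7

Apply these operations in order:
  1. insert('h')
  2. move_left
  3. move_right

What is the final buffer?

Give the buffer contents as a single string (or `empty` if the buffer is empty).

After op 1 (insert('h')): buffer="pnejtehbh" (len 9), cursors c1@7 c2@9, authorship ......1.2
After op 2 (move_left): buffer="pnejtehbh" (len 9), cursors c1@6 c2@8, authorship ......1.2
After op 3 (move_right): buffer="pnejtehbh" (len 9), cursors c1@7 c2@9, authorship ......1.2

Answer: pnejtehbh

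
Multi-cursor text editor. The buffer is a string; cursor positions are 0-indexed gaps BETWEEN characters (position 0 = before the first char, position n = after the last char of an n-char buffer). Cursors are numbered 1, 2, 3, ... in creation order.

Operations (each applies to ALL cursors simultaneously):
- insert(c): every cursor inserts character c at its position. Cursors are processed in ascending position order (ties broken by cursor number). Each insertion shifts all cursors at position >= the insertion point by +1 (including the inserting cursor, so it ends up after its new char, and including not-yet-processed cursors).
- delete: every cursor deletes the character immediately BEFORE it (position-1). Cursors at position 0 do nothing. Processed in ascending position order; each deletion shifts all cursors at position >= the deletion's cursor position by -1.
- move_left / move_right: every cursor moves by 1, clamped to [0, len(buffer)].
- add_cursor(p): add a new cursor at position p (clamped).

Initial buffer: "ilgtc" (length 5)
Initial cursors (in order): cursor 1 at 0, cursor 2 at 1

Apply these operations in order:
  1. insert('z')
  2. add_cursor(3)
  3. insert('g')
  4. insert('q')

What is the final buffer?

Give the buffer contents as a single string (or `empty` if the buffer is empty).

Answer: zgqizggqqlgtc

Derivation:
After op 1 (insert('z')): buffer="zizlgtc" (len 7), cursors c1@1 c2@3, authorship 1.2....
After op 2 (add_cursor(3)): buffer="zizlgtc" (len 7), cursors c1@1 c2@3 c3@3, authorship 1.2....
After op 3 (insert('g')): buffer="zgizgglgtc" (len 10), cursors c1@2 c2@6 c3@6, authorship 11.223....
After op 4 (insert('q')): buffer="zgqizggqqlgtc" (len 13), cursors c1@3 c2@9 c3@9, authorship 111.22323....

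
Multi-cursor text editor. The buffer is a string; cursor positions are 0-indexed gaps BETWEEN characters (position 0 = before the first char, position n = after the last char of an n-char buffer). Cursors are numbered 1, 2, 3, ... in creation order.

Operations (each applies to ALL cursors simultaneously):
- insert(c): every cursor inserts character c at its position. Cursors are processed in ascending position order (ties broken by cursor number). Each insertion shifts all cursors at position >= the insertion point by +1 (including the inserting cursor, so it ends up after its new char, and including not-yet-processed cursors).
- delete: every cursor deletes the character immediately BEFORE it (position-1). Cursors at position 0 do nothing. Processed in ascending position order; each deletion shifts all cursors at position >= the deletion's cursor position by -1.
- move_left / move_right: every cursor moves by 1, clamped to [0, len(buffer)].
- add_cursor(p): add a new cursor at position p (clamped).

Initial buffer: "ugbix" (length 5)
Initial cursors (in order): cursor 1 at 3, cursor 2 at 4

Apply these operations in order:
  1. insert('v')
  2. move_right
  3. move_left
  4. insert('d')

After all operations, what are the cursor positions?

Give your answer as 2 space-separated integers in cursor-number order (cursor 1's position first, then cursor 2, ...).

After op 1 (insert('v')): buffer="ugbvivx" (len 7), cursors c1@4 c2@6, authorship ...1.2.
After op 2 (move_right): buffer="ugbvivx" (len 7), cursors c1@5 c2@7, authorship ...1.2.
After op 3 (move_left): buffer="ugbvivx" (len 7), cursors c1@4 c2@6, authorship ...1.2.
After op 4 (insert('d')): buffer="ugbvdivdx" (len 9), cursors c1@5 c2@8, authorship ...11.22.

Answer: 5 8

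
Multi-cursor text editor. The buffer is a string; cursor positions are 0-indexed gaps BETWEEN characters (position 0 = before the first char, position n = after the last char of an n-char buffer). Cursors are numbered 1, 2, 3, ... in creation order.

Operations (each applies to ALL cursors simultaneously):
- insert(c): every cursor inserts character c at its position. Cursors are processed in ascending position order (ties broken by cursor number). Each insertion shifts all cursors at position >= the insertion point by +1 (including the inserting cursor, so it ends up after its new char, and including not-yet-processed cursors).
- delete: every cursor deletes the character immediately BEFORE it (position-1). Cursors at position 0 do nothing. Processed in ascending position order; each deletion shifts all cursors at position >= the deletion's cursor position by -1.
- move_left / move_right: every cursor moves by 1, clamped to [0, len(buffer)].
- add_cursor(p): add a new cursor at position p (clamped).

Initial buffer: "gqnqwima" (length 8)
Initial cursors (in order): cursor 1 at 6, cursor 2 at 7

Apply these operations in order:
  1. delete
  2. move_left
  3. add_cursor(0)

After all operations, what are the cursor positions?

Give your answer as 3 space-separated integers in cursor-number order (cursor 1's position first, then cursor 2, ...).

After op 1 (delete): buffer="gqnqwa" (len 6), cursors c1@5 c2@5, authorship ......
After op 2 (move_left): buffer="gqnqwa" (len 6), cursors c1@4 c2@4, authorship ......
After op 3 (add_cursor(0)): buffer="gqnqwa" (len 6), cursors c3@0 c1@4 c2@4, authorship ......

Answer: 4 4 0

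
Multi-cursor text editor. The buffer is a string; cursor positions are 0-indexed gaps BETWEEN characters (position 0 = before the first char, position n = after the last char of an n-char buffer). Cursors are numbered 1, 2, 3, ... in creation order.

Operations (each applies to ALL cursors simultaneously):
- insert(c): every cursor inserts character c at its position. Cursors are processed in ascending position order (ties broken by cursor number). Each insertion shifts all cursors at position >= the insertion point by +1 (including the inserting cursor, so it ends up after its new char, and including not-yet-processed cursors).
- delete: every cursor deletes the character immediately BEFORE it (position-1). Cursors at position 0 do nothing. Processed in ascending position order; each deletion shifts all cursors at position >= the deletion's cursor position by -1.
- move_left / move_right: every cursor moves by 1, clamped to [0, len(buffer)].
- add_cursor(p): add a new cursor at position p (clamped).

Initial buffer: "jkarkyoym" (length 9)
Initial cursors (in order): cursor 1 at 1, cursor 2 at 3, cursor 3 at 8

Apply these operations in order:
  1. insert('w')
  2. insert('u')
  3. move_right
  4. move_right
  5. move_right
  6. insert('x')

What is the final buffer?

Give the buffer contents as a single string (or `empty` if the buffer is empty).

Answer: jwukawxurkyxoywumx

Derivation:
After op 1 (insert('w')): buffer="jwkawrkyoywm" (len 12), cursors c1@2 c2@5 c3@11, authorship .1..2.....3.
After op 2 (insert('u')): buffer="jwukawurkyoywum" (len 15), cursors c1@3 c2@7 c3@14, authorship .11..22.....33.
After op 3 (move_right): buffer="jwukawurkyoywum" (len 15), cursors c1@4 c2@8 c3@15, authorship .11..22.....33.
After op 4 (move_right): buffer="jwukawurkyoywum" (len 15), cursors c1@5 c2@9 c3@15, authorship .11..22.....33.
After op 5 (move_right): buffer="jwukawurkyoywum" (len 15), cursors c1@6 c2@10 c3@15, authorship .11..22.....33.
After op 6 (insert('x')): buffer="jwukawxurkyxoywumx" (len 18), cursors c1@7 c2@12 c3@18, authorship .11..212...2..33.3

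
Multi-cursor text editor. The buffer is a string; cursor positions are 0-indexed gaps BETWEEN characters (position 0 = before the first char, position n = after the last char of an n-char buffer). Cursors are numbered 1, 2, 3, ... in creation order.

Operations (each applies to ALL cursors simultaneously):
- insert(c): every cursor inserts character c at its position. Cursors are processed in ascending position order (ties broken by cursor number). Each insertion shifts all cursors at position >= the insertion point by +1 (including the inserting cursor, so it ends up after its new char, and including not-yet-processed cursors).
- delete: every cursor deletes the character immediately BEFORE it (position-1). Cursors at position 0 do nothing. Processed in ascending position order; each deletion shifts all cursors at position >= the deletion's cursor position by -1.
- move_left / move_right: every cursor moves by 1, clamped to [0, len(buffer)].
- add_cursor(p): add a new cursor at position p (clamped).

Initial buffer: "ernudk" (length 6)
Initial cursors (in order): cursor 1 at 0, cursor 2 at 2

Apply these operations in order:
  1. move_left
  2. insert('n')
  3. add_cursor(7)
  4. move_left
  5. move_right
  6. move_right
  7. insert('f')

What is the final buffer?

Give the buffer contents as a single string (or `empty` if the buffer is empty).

Answer: nefnrfnudkf

Derivation:
After op 1 (move_left): buffer="ernudk" (len 6), cursors c1@0 c2@1, authorship ......
After op 2 (insert('n')): buffer="nenrnudk" (len 8), cursors c1@1 c2@3, authorship 1.2.....
After op 3 (add_cursor(7)): buffer="nenrnudk" (len 8), cursors c1@1 c2@3 c3@7, authorship 1.2.....
After op 4 (move_left): buffer="nenrnudk" (len 8), cursors c1@0 c2@2 c3@6, authorship 1.2.....
After op 5 (move_right): buffer="nenrnudk" (len 8), cursors c1@1 c2@3 c3@7, authorship 1.2.....
After op 6 (move_right): buffer="nenrnudk" (len 8), cursors c1@2 c2@4 c3@8, authorship 1.2.....
After op 7 (insert('f')): buffer="nefnrfnudkf" (len 11), cursors c1@3 c2@6 c3@11, authorship 1.12.2....3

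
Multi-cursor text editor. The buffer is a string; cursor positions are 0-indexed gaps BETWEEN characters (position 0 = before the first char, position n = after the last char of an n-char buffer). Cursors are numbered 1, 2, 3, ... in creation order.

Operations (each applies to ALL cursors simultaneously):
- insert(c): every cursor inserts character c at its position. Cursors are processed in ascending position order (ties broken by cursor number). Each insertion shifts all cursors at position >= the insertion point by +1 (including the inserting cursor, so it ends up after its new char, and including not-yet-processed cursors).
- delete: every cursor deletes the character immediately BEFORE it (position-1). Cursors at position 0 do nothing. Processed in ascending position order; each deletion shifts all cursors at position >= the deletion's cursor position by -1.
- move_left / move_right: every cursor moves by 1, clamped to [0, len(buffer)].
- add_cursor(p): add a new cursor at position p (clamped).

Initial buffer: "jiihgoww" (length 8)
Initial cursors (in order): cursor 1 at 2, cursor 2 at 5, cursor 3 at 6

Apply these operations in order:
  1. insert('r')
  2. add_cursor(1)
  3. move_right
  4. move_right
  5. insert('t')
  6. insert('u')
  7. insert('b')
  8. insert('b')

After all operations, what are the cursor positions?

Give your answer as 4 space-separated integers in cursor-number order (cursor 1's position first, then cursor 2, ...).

Answer: 13 21 27 7

Derivation:
After op 1 (insert('r')): buffer="jirihgrorww" (len 11), cursors c1@3 c2@7 c3@9, authorship ..1...2.3..
After op 2 (add_cursor(1)): buffer="jirihgrorww" (len 11), cursors c4@1 c1@3 c2@7 c3@9, authorship ..1...2.3..
After op 3 (move_right): buffer="jirihgrorww" (len 11), cursors c4@2 c1@4 c2@8 c3@10, authorship ..1...2.3..
After op 4 (move_right): buffer="jirihgrorww" (len 11), cursors c4@3 c1@5 c2@9 c3@11, authorship ..1...2.3..
After op 5 (insert('t')): buffer="jirtihtgrortwwt" (len 15), cursors c4@4 c1@7 c2@12 c3@15, authorship ..14..1.2.32..3
After op 6 (insert('u')): buffer="jirtuihtugrortuwwtu" (len 19), cursors c4@5 c1@9 c2@15 c3@19, authorship ..144..11.2.322..33
After op 7 (insert('b')): buffer="jirtubihtubgrortubwwtub" (len 23), cursors c4@6 c1@11 c2@18 c3@23, authorship ..1444..111.2.3222..333
After op 8 (insert('b')): buffer="jirtubbihtubbgrortubbwwtubb" (len 27), cursors c4@7 c1@13 c2@21 c3@27, authorship ..14444..1111.2.32222..3333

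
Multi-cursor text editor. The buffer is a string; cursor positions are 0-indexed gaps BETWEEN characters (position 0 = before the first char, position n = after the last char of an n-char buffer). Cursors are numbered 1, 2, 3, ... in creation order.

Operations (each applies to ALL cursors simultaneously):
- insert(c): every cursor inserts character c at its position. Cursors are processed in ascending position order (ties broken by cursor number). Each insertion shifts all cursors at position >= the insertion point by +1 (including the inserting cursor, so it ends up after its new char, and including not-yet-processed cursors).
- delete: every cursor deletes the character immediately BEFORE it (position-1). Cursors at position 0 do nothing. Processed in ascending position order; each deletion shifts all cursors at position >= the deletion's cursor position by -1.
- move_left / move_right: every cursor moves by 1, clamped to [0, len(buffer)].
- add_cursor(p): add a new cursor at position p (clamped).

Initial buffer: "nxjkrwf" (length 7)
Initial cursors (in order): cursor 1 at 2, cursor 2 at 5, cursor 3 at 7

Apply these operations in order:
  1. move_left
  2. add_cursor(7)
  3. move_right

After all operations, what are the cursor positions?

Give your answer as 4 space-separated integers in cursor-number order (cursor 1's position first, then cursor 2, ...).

Answer: 2 5 7 7

Derivation:
After op 1 (move_left): buffer="nxjkrwf" (len 7), cursors c1@1 c2@4 c3@6, authorship .......
After op 2 (add_cursor(7)): buffer="nxjkrwf" (len 7), cursors c1@1 c2@4 c3@6 c4@7, authorship .......
After op 3 (move_right): buffer="nxjkrwf" (len 7), cursors c1@2 c2@5 c3@7 c4@7, authorship .......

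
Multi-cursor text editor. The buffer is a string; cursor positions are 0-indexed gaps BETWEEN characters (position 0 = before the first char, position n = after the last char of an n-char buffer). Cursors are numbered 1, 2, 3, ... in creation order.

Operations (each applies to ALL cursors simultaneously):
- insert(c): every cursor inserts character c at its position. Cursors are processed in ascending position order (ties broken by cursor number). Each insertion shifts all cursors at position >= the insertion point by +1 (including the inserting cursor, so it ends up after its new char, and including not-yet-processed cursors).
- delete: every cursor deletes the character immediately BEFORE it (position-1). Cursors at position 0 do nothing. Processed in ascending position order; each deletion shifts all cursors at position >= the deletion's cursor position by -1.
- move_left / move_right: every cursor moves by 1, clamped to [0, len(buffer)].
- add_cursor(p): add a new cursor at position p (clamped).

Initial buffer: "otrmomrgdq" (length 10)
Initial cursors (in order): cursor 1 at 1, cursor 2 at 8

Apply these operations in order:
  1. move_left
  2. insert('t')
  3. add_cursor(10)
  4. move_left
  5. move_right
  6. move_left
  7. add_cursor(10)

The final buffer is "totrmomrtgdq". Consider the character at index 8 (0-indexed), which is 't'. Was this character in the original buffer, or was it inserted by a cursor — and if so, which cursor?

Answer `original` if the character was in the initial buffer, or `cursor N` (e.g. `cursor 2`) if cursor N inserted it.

Answer: cursor 2

Derivation:
After op 1 (move_left): buffer="otrmomrgdq" (len 10), cursors c1@0 c2@7, authorship ..........
After op 2 (insert('t')): buffer="totrmomrtgdq" (len 12), cursors c1@1 c2@9, authorship 1.......2...
After op 3 (add_cursor(10)): buffer="totrmomrtgdq" (len 12), cursors c1@1 c2@9 c3@10, authorship 1.......2...
After op 4 (move_left): buffer="totrmomrtgdq" (len 12), cursors c1@0 c2@8 c3@9, authorship 1.......2...
After op 5 (move_right): buffer="totrmomrtgdq" (len 12), cursors c1@1 c2@9 c3@10, authorship 1.......2...
After op 6 (move_left): buffer="totrmomrtgdq" (len 12), cursors c1@0 c2@8 c3@9, authorship 1.......2...
After op 7 (add_cursor(10)): buffer="totrmomrtgdq" (len 12), cursors c1@0 c2@8 c3@9 c4@10, authorship 1.......2...
Authorship (.=original, N=cursor N): 1 . . . . . . . 2 . . .
Index 8: author = 2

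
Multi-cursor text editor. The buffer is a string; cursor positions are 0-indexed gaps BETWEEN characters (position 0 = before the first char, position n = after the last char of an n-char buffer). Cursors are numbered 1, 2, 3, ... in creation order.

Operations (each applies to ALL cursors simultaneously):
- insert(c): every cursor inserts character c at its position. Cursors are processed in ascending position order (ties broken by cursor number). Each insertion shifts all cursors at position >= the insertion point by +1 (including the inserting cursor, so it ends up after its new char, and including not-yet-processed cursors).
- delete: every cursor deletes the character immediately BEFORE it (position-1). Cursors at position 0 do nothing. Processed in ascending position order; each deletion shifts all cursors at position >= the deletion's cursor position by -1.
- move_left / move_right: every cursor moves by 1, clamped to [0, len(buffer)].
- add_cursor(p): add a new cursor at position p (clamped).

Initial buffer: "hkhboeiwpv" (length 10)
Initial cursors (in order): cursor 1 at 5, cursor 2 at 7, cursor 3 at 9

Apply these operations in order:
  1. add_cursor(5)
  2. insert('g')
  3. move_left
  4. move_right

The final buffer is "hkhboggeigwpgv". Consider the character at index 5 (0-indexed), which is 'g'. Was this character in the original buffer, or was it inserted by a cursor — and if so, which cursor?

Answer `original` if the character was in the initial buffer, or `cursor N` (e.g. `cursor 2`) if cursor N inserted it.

Answer: cursor 1

Derivation:
After op 1 (add_cursor(5)): buffer="hkhboeiwpv" (len 10), cursors c1@5 c4@5 c2@7 c3@9, authorship ..........
After op 2 (insert('g')): buffer="hkhboggeigwpgv" (len 14), cursors c1@7 c4@7 c2@10 c3@13, authorship .....14..2..3.
After op 3 (move_left): buffer="hkhboggeigwpgv" (len 14), cursors c1@6 c4@6 c2@9 c3@12, authorship .....14..2..3.
After op 4 (move_right): buffer="hkhboggeigwpgv" (len 14), cursors c1@7 c4@7 c2@10 c3@13, authorship .....14..2..3.
Authorship (.=original, N=cursor N): . . . . . 1 4 . . 2 . . 3 .
Index 5: author = 1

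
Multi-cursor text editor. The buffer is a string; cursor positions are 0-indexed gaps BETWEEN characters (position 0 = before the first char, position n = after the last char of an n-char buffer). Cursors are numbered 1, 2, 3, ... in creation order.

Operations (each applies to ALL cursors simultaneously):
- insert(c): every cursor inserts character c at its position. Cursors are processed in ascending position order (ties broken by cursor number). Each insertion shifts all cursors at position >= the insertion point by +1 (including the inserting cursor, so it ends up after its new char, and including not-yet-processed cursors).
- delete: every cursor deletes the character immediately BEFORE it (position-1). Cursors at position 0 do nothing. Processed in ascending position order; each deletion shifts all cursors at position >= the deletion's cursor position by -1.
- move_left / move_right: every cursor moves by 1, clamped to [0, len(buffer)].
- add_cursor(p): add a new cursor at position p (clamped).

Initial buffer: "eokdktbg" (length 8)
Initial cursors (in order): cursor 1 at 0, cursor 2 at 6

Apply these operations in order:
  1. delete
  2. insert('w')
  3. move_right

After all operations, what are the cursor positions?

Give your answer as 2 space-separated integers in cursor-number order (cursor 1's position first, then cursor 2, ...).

Answer: 2 8

Derivation:
After op 1 (delete): buffer="eokdkbg" (len 7), cursors c1@0 c2@5, authorship .......
After op 2 (insert('w')): buffer="weokdkwbg" (len 9), cursors c1@1 c2@7, authorship 1.....2..
After op 3 (move_right): buffer="weokdkwbg" (len 9), cursors c1@2 c2@8, authorship 1.....2..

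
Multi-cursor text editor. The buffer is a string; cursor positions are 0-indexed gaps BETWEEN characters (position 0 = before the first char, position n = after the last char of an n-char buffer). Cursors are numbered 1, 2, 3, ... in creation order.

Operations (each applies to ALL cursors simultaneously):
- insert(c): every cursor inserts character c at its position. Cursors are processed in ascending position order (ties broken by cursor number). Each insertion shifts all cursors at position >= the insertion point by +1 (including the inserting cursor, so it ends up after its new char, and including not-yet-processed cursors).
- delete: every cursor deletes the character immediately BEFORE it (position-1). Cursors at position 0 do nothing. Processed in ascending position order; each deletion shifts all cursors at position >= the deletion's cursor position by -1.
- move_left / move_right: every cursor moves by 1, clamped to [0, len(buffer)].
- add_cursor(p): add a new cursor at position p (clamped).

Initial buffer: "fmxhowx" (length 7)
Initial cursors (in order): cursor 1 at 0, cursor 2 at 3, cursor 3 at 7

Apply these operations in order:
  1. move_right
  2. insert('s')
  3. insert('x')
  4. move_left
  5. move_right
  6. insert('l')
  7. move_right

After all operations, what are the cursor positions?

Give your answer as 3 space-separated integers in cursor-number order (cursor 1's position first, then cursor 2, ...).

Answer: 5 11 16

Derivation:
After op 1 (move_right): buffer="fmxhowx" (len 7), cursors c1@1 c2@4 c3@7, authorship .......
After op 2 (insert('s')): buffer="fsmxhsowxs" (len 10), cursors c1@2 c2@6 c3@10, authorship .1...2...3
After op 3 (insert('x')): buffer="fsxmxhsxowxsx" (len 13), cursors c1@3 c2@8 c3@13, authorship .11...22...33
After op 4 (move_left): buffer="fsxmxhsxowxsx" (len 13), cursors c1@2 c2@7 c3@12, authorship .11...22...33
After op 5 (move_right): buffer="fsxmxhsxowxsx" (len 13), cursors c1@3 c2@8 c3@13, authorship .11...22...33
After op 6 (insert('l')): buffer="fsxlmxhsxlowxsxl" (len 16), cursors c1@4 c2@10 c3@16, authorship .111...222...333
After op 7 (move_right): buffer="fsxlmxhsxlowxsxl" (len 16), cursors c1@5 c2@11 c3@16, authorship .111...222...333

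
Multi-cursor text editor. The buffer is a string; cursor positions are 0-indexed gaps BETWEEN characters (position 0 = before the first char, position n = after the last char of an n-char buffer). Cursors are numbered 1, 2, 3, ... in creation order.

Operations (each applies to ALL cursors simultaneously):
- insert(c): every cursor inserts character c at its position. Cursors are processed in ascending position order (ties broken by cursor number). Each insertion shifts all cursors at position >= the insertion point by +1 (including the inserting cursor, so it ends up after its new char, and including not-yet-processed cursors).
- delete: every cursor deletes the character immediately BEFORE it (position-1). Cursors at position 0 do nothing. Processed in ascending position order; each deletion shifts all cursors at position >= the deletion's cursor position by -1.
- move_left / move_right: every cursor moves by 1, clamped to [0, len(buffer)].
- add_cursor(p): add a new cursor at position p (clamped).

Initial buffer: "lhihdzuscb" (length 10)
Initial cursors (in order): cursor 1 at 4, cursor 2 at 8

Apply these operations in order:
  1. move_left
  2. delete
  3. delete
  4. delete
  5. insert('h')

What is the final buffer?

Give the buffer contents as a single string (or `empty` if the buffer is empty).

Answer: hhhscb

Derivation:
After op 1 (move_left): buffer="lhihdzuscb" (len 10), cursors c1@3 c2@7, authorship ..........
After op 2 (delete): buffer="lhhdzscb" (len 8), cursors c1@2 c2@5, authorship ........
After op 3 (delete): buffer="lhdscb" (len 6), cursors c1@1 c2@3, authorship ......
After op 4 (delete): buffer="hscb" (len 4), cursors c1@0 c2@1, authorship ....
After op 5 (insert('h')): buffer="hhhscb" (len 6), cursors c1@1 c2@3, authorship 1.2...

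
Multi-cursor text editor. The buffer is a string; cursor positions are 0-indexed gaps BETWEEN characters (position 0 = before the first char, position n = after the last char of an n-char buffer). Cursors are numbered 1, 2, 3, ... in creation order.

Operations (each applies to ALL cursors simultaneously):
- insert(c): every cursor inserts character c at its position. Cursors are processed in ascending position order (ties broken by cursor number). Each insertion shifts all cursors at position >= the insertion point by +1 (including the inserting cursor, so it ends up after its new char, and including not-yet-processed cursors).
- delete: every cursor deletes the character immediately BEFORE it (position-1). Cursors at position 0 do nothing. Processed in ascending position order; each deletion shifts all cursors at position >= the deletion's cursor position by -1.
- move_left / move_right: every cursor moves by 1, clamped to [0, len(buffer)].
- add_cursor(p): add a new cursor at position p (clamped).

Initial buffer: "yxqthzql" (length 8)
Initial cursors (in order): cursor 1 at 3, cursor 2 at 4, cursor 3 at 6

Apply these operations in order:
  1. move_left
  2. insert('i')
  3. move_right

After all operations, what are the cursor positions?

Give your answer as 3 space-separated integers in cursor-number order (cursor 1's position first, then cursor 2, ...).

Answer: 4 6 9

Derivation:
After op 1 (move_left): buffer="yxqthzql" (len 8), cursors c1@2 c2@3 c3@5, authorship ........
After op 2 (insert('i')): buffer="yxiqithizql" (len 11), cursors c1@3 c2@5 c3@8, authorship ..1.2..3...
After op 3 (move_right): buffer="yxiqithizql" (len 11), cursors c1@4 c2@6 c3@9, authorship ..1.2..3...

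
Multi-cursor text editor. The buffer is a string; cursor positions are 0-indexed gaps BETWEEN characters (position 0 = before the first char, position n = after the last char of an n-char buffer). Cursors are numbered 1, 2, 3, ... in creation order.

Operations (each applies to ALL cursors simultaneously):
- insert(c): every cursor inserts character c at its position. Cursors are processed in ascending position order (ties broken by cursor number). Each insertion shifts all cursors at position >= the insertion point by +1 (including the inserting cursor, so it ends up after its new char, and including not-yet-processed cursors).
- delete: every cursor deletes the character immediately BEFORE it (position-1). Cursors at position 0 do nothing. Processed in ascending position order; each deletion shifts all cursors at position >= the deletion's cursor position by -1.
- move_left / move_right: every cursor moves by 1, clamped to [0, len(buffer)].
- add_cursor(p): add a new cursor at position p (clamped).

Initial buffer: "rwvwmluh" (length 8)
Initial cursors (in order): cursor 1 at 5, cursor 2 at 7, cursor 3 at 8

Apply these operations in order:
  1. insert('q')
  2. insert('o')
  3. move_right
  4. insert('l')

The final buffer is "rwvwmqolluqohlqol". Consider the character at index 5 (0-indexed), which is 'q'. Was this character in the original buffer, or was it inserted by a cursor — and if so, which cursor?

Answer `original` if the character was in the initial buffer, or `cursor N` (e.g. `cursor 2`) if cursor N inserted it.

Answer: cursor 1

Derivation:
After op 1 (insert('q')): buffer="rwvwmqluqhq" (len 11), cursors c1@6 c2@9 c3@11, authorship .....1..2.3
After op 2 (insert('o')): buffer="rwvwmqoluqohqo" (len 14), cursors c1@7 c2@11 c3@14, authorship .....11..22.33
After op 3 (move_right): buffer="rwvwmqoluqohqo" (len 14), cursors c1@8 c2@12 c3@14, authorship .....11..22.33
After op 4 (insert('l')): buffer="rwvwmqolluqohlqol" (len 17), cursors c1@9 c2@14 c3@17, authorship .....11.1.22.2333
Authorship (.=original, N=cursor N): . . . . . 1 1 . 1 . 2 2 . 2 3 3 3
Index 5: author = 1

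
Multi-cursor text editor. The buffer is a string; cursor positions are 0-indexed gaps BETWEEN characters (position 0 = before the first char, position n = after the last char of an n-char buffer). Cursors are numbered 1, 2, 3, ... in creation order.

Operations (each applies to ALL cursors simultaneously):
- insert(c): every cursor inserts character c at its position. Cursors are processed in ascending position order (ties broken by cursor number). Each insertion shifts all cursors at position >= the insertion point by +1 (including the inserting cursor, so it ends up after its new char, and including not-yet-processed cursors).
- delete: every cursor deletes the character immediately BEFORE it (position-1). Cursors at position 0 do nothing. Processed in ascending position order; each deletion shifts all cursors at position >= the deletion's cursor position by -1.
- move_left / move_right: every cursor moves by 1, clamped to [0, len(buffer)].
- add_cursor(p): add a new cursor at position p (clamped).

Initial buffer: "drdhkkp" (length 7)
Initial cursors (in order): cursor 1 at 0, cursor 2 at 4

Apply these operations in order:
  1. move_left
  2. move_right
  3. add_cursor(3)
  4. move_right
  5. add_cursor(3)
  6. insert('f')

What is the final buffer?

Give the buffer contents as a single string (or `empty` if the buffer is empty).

Answer: drfdfhfkfkp

Derivation:
After op 1 (move_left): buffer="drdhkkp" (len 7), cursors c1@0 c2@3, authorship .......
After op 2 (move_right): buffer="drdhkkp" (len 7), cursors c1@1 c2@4, authorship .......
After op 3 (add_cursor(3)): buffer="drdhkkp" (len 7), cursors c1@1 c3@3 c2@4, authorship .......
After op 4 (move_right): buffer="drdhkkp" (len 7), cursors c1@2 c3@4 c2@5, authorship .......
After op 5 (add_cursor(3)): buffer="drdhkkp" (len 7), cursors c1@2 c4@3 c3@4 c2@5, authorship .......
After op 6 (insert('f')): buffer="drfdfhfkfkp" (len 11), cursors c1@3 c4@5 c3@7 c2@9, authorship ..1.4.3.2..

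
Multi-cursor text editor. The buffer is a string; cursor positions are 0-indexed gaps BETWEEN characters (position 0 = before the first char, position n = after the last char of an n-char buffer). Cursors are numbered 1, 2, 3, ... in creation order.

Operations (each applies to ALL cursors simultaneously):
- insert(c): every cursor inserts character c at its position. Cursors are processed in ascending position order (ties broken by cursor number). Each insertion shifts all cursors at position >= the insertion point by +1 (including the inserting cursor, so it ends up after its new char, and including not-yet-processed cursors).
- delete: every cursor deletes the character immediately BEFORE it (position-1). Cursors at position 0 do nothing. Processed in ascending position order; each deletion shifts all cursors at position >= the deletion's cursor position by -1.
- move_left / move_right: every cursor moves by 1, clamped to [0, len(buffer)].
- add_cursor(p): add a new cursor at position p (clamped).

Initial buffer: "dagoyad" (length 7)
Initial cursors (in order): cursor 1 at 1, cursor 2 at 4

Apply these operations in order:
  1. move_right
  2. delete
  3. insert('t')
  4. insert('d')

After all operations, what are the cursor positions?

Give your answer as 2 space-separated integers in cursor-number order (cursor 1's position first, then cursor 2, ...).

Answer: 3 7

Derivation:
After op 1 (move_right): buffer="dagoyad" (len 7), cursors c1@2 c2@5, authorship .......
After op 2 (delete): buffer="dgoad" (len 5), cursors c1@1 c2@3, authorship .....
After op 3 (insert('t')): buffer="dtgotad" (len 7), cursors c1@2 c2@5, authorship .1..2..
After op 4 (insert('d')): buffer="dtdgotdad" (len 9), cursors c1@3 c2@7, authorship .11..22..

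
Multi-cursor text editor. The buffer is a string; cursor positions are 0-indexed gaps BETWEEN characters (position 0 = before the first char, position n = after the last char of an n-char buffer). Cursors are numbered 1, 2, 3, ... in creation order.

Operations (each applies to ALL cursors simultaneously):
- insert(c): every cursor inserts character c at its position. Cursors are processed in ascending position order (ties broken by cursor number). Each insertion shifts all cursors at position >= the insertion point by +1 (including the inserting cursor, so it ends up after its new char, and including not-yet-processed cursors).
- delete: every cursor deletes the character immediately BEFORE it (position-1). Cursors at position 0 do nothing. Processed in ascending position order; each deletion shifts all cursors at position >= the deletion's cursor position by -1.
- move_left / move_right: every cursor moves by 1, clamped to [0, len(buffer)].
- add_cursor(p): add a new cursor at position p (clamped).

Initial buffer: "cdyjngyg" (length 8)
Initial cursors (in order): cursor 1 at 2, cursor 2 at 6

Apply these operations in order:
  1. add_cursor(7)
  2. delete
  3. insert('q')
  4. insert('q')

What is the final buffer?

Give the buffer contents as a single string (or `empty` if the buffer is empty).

After op 1 (add_cursor(7)): buffer="cdyjngyg" (len 8), cursors c1@2 c2@6 c3@7, authorship ........
After op 2 (delete): buffer="cyjng" (len 5), cursors c1@1 c2@4 c3@4, authorship .....
After op 3 (insert('q')): buffer="cqyjnqqg" (len 8), cursors c1@2 c2@7 c3@7, authorship .1...23.
After op 4 (insert('q')): buffer="cqqyjnqqqqg" (len 11), cursors c1@3 c2@10 c3@10, authorship .11...2323.

Answer: cqqyjnqqqqg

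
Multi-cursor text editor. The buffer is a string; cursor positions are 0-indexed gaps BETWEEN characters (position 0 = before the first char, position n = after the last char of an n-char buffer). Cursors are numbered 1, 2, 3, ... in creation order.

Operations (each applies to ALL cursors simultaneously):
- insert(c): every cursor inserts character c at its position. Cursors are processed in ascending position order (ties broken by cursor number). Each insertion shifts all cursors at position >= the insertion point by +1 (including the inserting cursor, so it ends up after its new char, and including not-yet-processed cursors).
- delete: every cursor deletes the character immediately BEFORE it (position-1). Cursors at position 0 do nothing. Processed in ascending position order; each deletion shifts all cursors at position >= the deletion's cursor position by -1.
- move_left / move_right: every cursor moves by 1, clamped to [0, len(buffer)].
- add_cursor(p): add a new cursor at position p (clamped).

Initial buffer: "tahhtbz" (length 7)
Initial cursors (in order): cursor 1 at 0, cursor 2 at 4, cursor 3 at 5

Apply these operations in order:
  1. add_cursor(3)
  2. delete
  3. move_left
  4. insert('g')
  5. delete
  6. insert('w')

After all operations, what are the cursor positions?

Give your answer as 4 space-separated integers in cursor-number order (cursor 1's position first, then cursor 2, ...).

Answer: 1 5 5 5

Derivation:
After op 1 (add_cursor(3)): buffer="tahhtbz" (len 7), cursors c1@0 c4@3 c2@4 c3@5, authorship .......
After op 2 (delete): buffer="tabz" (len 4), cursors c1@0 c2@2 c3@2 c4@2, authorship ....
After op 3 (move_left): buffer="tabz" (len 4), cursors c1@0 c2@1 c3@1 c4@1, authorship ....
After op 4 (insert('g')): buffer="gtgggabz" (len 8), cursors c1@1 c2@5 c3@5 c4@5, authorship 1.234...
After op 5 (delete): buffer="tabz" (len 4), cursors c1@0 c2@1 c3@1 c4@1, authorship ....
After op 6 (insert('w')): buffer="wtwwwabz" (len 8), cursors c1@1 c2@5 c3@5 c4@5, authorship 1.234...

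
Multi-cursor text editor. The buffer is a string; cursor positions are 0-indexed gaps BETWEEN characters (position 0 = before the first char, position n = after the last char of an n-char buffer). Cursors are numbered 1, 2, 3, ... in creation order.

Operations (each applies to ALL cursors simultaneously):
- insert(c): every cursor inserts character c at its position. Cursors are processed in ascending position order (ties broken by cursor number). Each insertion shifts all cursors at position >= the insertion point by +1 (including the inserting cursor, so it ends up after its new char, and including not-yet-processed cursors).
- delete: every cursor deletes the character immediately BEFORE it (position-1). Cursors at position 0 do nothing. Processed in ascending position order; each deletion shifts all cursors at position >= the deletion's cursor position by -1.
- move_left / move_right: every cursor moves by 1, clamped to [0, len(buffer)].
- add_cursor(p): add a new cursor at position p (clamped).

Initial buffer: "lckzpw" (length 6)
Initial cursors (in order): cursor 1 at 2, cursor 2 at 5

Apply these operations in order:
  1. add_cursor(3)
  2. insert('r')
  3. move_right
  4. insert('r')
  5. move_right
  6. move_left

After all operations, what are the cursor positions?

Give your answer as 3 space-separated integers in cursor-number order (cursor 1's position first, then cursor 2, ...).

After op 1 (add_cursor(3)): buffer="lckzpw" (len 6), cursors c1@2 c3@3 c2@5, authorship ......
After op 2 (insert('r')): buffer="lcrkrzprw" (len 9), cursors c1@3 c3@5 c2@8, authorship ..1.3..2.
After op 3 (move_right): buffer="lcrkrzprw" (len 9), cursors c1@4 c3@6 c2@9, authorship ..1.3..2.
After op 4 (insert('r')): buffer="lcrkrrzrprwr" (len 12), cursors c1@5 c3@8 c2@12, authorship ..1.13.3.2.2
After op 5 (move_right): buffer="lcrkrrzrprwr" (len 12), cursors c1@6 c3@9 c2@12, authorship ..1.13.3.2.2
After op 6 (move_left): buffer="lcrkrrzrprwr" (len 12), cursors c1@5 c3@8 c2@11, authorship ..1.13.3.2.2

Answer: 5 11 8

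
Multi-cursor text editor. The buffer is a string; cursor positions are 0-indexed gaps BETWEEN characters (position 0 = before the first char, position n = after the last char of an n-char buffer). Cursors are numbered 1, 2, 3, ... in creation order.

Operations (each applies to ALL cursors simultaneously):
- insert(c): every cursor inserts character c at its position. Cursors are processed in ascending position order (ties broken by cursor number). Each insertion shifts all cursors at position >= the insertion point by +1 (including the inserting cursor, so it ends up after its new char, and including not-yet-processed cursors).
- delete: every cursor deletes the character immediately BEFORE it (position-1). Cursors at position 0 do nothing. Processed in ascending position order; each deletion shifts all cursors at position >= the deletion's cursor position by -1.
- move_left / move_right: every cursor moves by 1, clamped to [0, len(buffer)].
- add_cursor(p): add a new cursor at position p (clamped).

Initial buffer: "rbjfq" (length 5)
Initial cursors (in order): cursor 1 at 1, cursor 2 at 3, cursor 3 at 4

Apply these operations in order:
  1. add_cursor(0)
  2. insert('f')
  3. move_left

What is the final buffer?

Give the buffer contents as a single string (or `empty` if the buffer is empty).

Answer: frfbjfffq

Derivation:
After op 1 (add_cursor(0)): buffer="rbjfq" (len 5), cursors c4@0 c1@1 c2@3 c3@4, authorship .....
After op 2 (insert('f')): buffer="frfbjfffq" (len 9), cursors c4@1 c1@3 c2@6 c3@8, authorship 4.1..2.3.
After op 3 (move_left): buffer="frfbjfffq" (len 9), cursors c4@0 c1@2 c2@5 c3@7, authorship 4.1..2.3.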